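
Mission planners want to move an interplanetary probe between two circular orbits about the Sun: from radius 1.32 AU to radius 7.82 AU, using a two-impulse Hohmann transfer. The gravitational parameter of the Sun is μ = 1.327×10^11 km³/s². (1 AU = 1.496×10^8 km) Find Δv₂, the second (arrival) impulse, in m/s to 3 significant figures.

In km: r₁ = 1.32 × 1.496×10^8 = 1.97472×10^8 km; r₂ = 7.82 × 1.496×10^8 = 1.169872×10^9 km.
Semi-major axis of the transfer orbit: a_t = (1.97472×10^8 + 1.169872×10^9)/2 = 6.83672×10^8 km.
Circular speed at r = 1.169872×10^9 km: v_c = √(μ/r) = 10.65 km/s.
Transfer-orbit speed at the same r (vis-viva, a = a_t): v_t = √[μ(2/r − 1/a_t)] = 5.724 km/s.
Δv₂ = |v_t − v_c| = |5.724 − 10.65| = 4.926 km/s.

Δv₂ = 4930 m/s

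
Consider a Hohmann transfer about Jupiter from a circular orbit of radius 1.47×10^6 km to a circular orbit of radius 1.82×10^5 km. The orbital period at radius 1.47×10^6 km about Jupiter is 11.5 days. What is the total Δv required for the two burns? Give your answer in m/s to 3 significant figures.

From Kepler's third law T² = 4π²r³/μ at r = 1.47×10^6 km, T = 11.5 days = 11.5 × 86400 s = 9.936×10^5 s: μ = 4π²r³/T² = 1.27025×10^8 km³/s².
Semi-major axis of the transfer orbit: a_t = (1.470×10^6 + 1.820×10^5)/2 = 8.260×10^5 km.
Circular speed at r₁: v₁ = √(μ/r₁) = √(1.27025×10^8/1.470×10^6) = 9.2958 km/s.
Transfer-orbit speed at r₁ (vis-viva): v_a = √[μ(2/r₁ − 1/a_t)] = 4.3635 km/s.
First burn Δv₁ = |v_a − v₁| = 4.932 km/s.
Circular speed at r₂: v₂ = √(μ/r₂) = 26.4185 km/s.
Transfer-orbit speed at r₂: v_p = √[μ(2/r₂ − 1/a_t)] = 35.2434 km/s.
Second burn Δv₂ = |v₂ − v_p| = 8.825 km/s.
Total Δv = Δv₁ + Δv₂ = 13.76 km/s.

Δv = 13800 m/s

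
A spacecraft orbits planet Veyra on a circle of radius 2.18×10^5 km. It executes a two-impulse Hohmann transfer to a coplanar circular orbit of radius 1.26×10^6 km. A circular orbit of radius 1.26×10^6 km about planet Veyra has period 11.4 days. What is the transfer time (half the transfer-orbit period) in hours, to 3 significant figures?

t = 61.4 hours

From Kepler's third law T² = 4π²r³/μ at r = 1.26×10^6 km, T = 11.4 days = 11.4 × 86400 s = 9.8496×10^5 s: μ = 4π²r³/T² = 8.14018×10^7 km³/s².
Transfer-ellipse semi-major axis a_t = (r₁ + r₂)/2 = (2.180×10^5 + 1.260×10^6)/2 = 7.390×10^5 km.
By Kepler's third law the transfer-orbit period is T = 2π√(a_t³/μ), so t = T/2 = 2.212×10^5 s.
Converting: 2.212×10^5 s ÷ 3600 s/hour = 61.4 hours.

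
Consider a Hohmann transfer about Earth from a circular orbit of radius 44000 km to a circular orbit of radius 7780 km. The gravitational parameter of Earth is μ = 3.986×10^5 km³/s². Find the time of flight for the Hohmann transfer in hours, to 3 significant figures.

The Hohmann ellipse has a_t = (r₁ + r₂)/2 = 25890 km.
Half the transfer-orbit period gives t = π√(a_t³/μ) = 20730 s.
Converting: 20730 s ÷ 3600 s/hour = 5.76 hours.

t = 5.76 hours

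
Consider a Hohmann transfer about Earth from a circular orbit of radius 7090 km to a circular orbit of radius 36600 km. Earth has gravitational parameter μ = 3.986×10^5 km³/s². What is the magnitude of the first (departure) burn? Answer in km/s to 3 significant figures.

Semi-major axis of the transfer orbit: a_t = (7090 + 36600)/2 = 21845 km.
Circular speed at r = 7090 km: v_c = √(μ/r) = 7.498 km/s.
Vis-viva on the transfer ellipse at r = 7090 km gives v_t = √[μ(2/r − 1/a_t)] = 9.705 km/s.
Δv₁ = |v_t − v_c| = |9.705 − 7.498| = 2.207 km/s.

Δv₁ = 2.21 km/s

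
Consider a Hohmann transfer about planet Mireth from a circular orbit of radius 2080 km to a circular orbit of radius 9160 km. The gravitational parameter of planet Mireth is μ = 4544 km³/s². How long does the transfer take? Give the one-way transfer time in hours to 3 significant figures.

Transfer-ellipse semi-major axis a_t = (r₁ + r₂)/2 = (2080 + 9160)/2 = 5620 km.
Transfer time t = π√(a_t³/μ) = π√((5620)³ / 4544) = 19635 s.
Converting: 19635 s ÷ 3600 s/hour = 5.45 hours.

t = 5.45 hours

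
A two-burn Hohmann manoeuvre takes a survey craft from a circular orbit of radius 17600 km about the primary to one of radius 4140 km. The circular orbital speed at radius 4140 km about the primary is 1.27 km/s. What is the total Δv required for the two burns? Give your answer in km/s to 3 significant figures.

Δv = 0.582 km/s

From the circular-orbit relation v² = μ/r at r = 4140 km: μ = v²r = (1.27)² × 4140 = 6677.41 km³/s².
Semi-major axis of the transfer orbit: a_t = (17600 + 4140)/2 = 10870 km.
Circular speed at r₁: v₁ = √(μ/r₁) = √(6677.41/17600) = 0.61595 km/s.
On the transfer ellipse at r₁, v² = μ(2/r − 1/a) gives v_a = √[μ(2/r₁ − 1/a_t)] = 0.38013 km/s.
First burn Δv₁ = |v_a − v₁| = 0.2358 km/s.
At r₂, v₂ = √(μ/r₂) = 1.270 km/s.
Transfer-orbit speed at r₂: v_p = √[μ(2/r₂ − 1/a_t)] = 1.616 km/s.
Second burn Δv₂ = |v₂ − v_p| = 0.3460 km/s.
Δv = Δv₁ + Δv₂ = 0.2358 + 0.3460 = 0.5818 km/s.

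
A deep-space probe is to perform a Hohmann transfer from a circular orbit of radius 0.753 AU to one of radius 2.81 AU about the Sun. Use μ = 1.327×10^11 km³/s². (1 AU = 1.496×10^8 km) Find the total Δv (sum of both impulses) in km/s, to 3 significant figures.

In km: r₁ = 0.753 × 1.496×10^8 = 1.126488×10^8 km; r₂ = 2.81 × 1.496×10^8 = 4.20376×10^8 km.
Transfer-ellipse semi-major axis a_t = (r₁ + r₂)/2 = (1.126488×10^8 + 4.20376×10^8)/2 = 2.665124×10^8 km.
Circular speed at r₁: v₁ = √(μ/r₁) = √(1.327×10^11/1.126488×10^8) = 34.321968 km/s.
Transfer-orbit speed at r₁ (vis-viva): v_p = √[μ(2/r₁ − 1/a_t)] = 43.105474 km/s.
First burn Δv₁ = |v_p − v₁| = 8.784 km/s.
At r₂, v₂ = √(μ/r₂) = 17.767 km/s.
Transfer-orbit speed at r₂: v_a = √[μ(2/r₂ − 1/a_t)] = 11.551 km/s.
Second burn Δv₂ = |v₂ − v_a| = 6.216 km/s.
Δv = Δv₁ + Δv₂ = 8.784 + 6.216 = 15.00 km/s.

Δv = 15.0 km/s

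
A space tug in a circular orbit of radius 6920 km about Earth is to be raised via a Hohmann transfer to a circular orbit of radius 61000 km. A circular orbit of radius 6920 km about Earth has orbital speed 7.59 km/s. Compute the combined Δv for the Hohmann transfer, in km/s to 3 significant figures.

From the circular-orbit relation v² = μ/r at r = 6920 km: μ = v²r = (7.59)² × 6920 = 3.98648×10^5 km³/s².
The Hohmann ellipse has a_t = (r₁ + r₂)/2 = 33960 km.
At r₁ the circular-orbit speed is v₁ = √(μ/r₁) = 7.59000 km/s.
On the transfer ellipse at r₁, vis-viva equation gives v_p = √[μ(2/r₁ − 1/a_t)] = 10.1724 km/s.
First burn Δv₁ = |v_p − v₁| = 2.5824 km/s.
Circular speed at r₂: v₂ = √(μ/r₂) = 2.5564 km/s.
Transfer-orbit speed at r₂: v_a = √[μ(2/r₂ − 1/a_t)] = 1.1540 km/s.
Second burn Δv₂ = |v₂ − v_a| = 1.4024 km/s.
Total Δv = Δv₁ + Δv₂ = 3.985 km/s.

Δv = 3.98 km/s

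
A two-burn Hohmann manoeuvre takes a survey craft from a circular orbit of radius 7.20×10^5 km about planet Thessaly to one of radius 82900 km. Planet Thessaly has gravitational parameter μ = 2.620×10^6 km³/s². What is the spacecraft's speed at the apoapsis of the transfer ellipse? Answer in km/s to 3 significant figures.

v = 0.867 km/s

The Hohmann ellipse has a_t = (r₁ + r₂)/2 = 4.0145×10^5 km.
The apoapsis of the transfer ellipse is at r = 7.200×10^5 km.
Vis-viva: v = √[μ(2/r − 1/a_t)] = √[2.620×10^6 × (2/7.200×10^5 − 1/4.0145×10^5)] = 0.8669 km/s.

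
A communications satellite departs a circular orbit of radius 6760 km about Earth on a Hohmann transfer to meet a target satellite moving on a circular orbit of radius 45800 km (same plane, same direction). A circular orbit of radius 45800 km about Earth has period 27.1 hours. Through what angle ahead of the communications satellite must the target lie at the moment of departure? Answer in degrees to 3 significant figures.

From Kepler's third law T² = 4π²r³/μ at r = 45800 km, T = 27.1 hours = 27.1 × 3600 s = 97560 s: μ = 4π²r³/T² = 3.98486×10^5 km³/s².
The Hohmann ellipse has a_t = (r₁ + r₂)/2 = 26280 km.
The half-period of the transfer ellipse is t = π√(a_t³/μ) = 21202 s.
The target's mean motion on its circular orbit is ω₂ = √(μ/r₂³) = 6.4403×10^-5 rad/s.
Angle swept by the target during transfer: ω₂·t = 1.3655 rad = 78.24°.
Arrival is 180° from departure on the ellipse, so φ = 180° − 78.24° = 102°.

φ = 102°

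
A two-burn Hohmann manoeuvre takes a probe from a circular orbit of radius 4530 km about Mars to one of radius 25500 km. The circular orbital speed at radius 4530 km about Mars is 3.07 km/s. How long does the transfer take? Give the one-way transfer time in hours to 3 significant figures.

From the circular-orbit relation v² = μ/r at r = 4530 km: μ = v²r = (3.07)² × 4530 = 42694.8 km³/s².
Semi-major axis of the transfer orbit: a_t = (4530 + 25500)/2 = 15015 km.
By Kepler's third law the transfer-orbit period is T = 2π√(a_t³/μ), so t = T/2 = 27970 s.
Converting: 27970 s ÷ 3600 s/hour = 7.77 hours.

t = 7.77 hours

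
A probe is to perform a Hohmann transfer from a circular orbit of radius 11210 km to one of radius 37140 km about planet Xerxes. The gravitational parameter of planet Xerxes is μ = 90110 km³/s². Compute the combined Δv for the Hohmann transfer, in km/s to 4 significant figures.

Δv = 1.176 km/s

The Hohmann ellipse has a_t = (r₁ + r₂)/2 = 24175 km.
Circular speed at r₁: v₁ = √(μ/r₁) = √(90110/11210) = 2.835 km/s.
On the transfer ellipse at r₁, vis-viva equation gives v_p = √[μ(2/r₁ − 1/a_t)] = 3.514 km/s.
First burn Δv₁ = |v_p − v₁| = 0.6790 km/s.
At r₂, v₂ = √(μ/r₂) = 1.558 km/s.
Transfer-orbit speed at r₂: v_a = √[μ(2/r₂ − 1/a_t)] = 1.061 km/s.
Second burn Δv₂ = |v₂ − v_a| = 0.4970 km/s.
Δv = Δv₁ + Δv₂ = 0.6790 + 0.4970 = 1.176 km/s.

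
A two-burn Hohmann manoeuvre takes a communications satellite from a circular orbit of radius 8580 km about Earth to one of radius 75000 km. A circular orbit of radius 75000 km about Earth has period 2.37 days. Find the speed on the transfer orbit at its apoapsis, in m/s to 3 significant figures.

From Kepler's third law T² = 4π²r³/μ at r = 75000 km, T = 2.37 days = 2.37 × 86400 s = 2.04768×10^5 s: μ = 4π²r³/T² = 3.97209×10^5 km³/s².
Semi-major axis of the transfer orbit: a_t = (8580 + 75000)/2 = 41790 km.
At apoapsis, r = 75000 km.
From the vis-viva equation, v = √[μ(2/r − 1/a_t)] = 1.043 km/s.

v = 1040 m/s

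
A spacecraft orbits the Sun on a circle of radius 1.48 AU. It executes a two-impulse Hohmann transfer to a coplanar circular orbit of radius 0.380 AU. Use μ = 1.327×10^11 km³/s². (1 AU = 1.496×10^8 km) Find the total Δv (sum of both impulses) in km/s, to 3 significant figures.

Δv = 21.5 km/s

In km: r₁ = 1.48 × 1.496×10^8 = 2.21408×10^8 km; r₂ = 0.380 × 1.496×10^8 = 5.6848×10^7 km.
The Hohmann ellipse has a_t = (r₁ + r₂)/2 = 1.39128×10^8 km.
At r₁ the circular-orbit speed is v₁ = √(μ/r₁) = 24.481544 km/s.
Transfer-orbit speed at r₁ (vis-viva equation): v_a = √[μ(2/r₁ − 1/a_t)] = 15.649092 km/s.
First burn Δv₁ = |v_a − v₁| = 8.8325 km/s.
Circular speed at r₂: v₂ = √(μ/r₂) = 48.3145 km/s.
Transfer-orbit speed at r₂: v_p = √[μ(2/r₂ − 1/a_t)] = 60.9491 km/s.
Second burn Δv₂ = |v₂ − v_p| = 12.635 km/s.
Δv = Δv₁ + Δv₂ = 8.8325 + 12.635 = 21.47 km/s.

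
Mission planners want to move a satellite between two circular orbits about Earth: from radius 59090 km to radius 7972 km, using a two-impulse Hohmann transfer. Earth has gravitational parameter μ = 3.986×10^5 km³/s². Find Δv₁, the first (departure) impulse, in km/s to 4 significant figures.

Δv₁ = 1.331 km/s

Semi-major axis of the transfer orbit: a_t = (59090 + 7972)/2 = 33531 km.
Circular speed at r = 59090 km: v_c = √(μ/r) = 2.597 km/s.
Vis-viva on the transfer ellipse at r = 59090 km gives v_t = √[μ(2/r − 1/a_t)] = 1.266 km/s.
Δv₁ = |v_t − v_c| = |1.266 − 2.597| = 1.331 km/s.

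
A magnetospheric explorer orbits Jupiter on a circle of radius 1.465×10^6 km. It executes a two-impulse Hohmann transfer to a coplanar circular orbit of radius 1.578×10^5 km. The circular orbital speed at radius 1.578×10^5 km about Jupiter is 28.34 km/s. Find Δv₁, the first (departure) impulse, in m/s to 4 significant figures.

From the circular-orbit relation v² = μ/r at r = 1.578×10^5 km: μ = v²r = (28.34)² × 1.578×10^5 = 1.26738×10^8 km³/s².
The Hohmann ellipse has a_t = (r₁ + r₂)/2 = 8.114×10^5 km.
On the circular orbit at r = 1.465×10^6 km, v_c = √(μ/r) = 9.301 km/s.
Vis-viva on the transfer ellipse at r = 1.465×10^6 km gives v_t = √[μ(2/r − 1/a_t)] = 4.102 km/s.
Δv₁ = |v_t − v_c| = |4.102 − 9.301| = 5.199 km/s.

Δv₁ = 5199 m/s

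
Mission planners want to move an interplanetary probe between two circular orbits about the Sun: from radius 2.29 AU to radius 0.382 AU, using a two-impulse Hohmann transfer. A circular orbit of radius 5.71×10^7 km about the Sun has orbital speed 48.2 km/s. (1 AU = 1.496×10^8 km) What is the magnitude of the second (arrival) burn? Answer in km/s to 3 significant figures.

From the circular-orbit relation v² = μ/r at r = 5.71×10^7 km: μ = v²r = (48.2)² × 5.71×10^7 = 1.32657×10^11 km³/s².
In km: r₁ = 2.29 × 1.496×10^8 = 3.42584×10^8 km; r₂ = 0.382 × 1.496×10^8 = 5.71472×10^7 km.
Semi-major axis of the transfer orbit: a_t = (3.42584×10^8 + 5.71472×10^7)/2 = 1.998656×10^8 km.
On the circular orbit at r = 5.71472×10^7 km, v_c = √(μ/r) = 48.18 km/s.
Vis-viva on the transfer ellipse at r = 5.71472×10^7 km gives v_t = √[μ(2/r − 1/a_t)] = 63.08 km/s.
Δv₂ = |v_t − v_c| = |63.08 − 48.18| = 14.90 km/s.

Δv₂ = 14.9 km/s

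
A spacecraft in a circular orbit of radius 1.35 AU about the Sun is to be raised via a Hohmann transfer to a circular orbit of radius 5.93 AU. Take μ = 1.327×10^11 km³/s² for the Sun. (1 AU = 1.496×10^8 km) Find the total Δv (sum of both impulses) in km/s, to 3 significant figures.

In km: r₁ = 1.35 × 1.496×10^8 = 2.0196×10^8 km; r₂ = 5.93 × 1.496×10^8 = 8.87128×10^8 km.
Semi-major axis of the transfer orbit: a_t = (2.0196×10^8 + 8.87128×10^8)/2 = 5.44544×10^8 km.
Circular speed at r₁: v₁ = √(μ/r₁) = √(1.327×10^11/2.0196×10^8) = 25.633 km/s.
Transfer-orbit speed at r₁ (vis-viva): v_p = √[μ(2/r₁ − 1/a_t)] = 32.717 km/s.
First burn Δv₁ = |v_p − v₁| = 7.084 km/s.
At r₂, v₂ = √(μ/r₂) = 12.23 km/s.
Transfer-orbit speed at r₂: v_a = √[μ(2/r₂ − 1/a_t)] = 7.448 km/s.
Second burn Δv₂ = |v₂ − v_a| = 4.782 km/s.
Total Δv = Δv₁ + Δv₂ = 11.87 km/s.

Δv = 11.9 km/s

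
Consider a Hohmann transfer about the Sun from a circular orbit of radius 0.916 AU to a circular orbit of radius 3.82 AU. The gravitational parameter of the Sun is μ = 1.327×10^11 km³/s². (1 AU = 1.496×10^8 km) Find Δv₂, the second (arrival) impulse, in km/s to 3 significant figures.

In km: r₁ = 0.916 × 1.496×10^8 = 1.370336×10^8 km; r₂ = 3.82 × 1.496×10^8 = 5.71472×10^8 km.
The Hohmann ellipse has a_t = (r₁ + r₂)/2 = 3.542528×10^8 km.
On the circular orbit at r = 5.71472×10^8 km, v_c = √(μ/r) = 15.2384 km/s.
Vis-viva on the transfer ellipse at r = 5.71472×10^8 km gives v_t = √[μ(2/r − 1/a_t)] = 9.47752 km/s.
Δv₂ = |v_t − v_c| = |9.47752 − 15.2384| = 5.761 km/s.

Δv₂ = 5.76 km/s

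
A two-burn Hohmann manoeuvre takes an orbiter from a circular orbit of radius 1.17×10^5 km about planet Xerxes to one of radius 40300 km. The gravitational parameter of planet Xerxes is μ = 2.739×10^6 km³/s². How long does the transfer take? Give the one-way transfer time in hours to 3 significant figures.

The Hohmann ellipse has a_t = (r₁ + r₂)/2 = 78650 km.
Half the transfer-orbit period gives t = π√(a_t³/μ) = 41870 s.
Converting: 41870 s ÷ 3600 s/hour = 11.6 hours.

t = 11.6 hours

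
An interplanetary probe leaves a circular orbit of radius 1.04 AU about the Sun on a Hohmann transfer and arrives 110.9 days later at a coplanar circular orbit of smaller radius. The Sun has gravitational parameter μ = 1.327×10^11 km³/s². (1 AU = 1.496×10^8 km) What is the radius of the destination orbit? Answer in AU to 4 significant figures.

In km: r₁ = 1.04 × 1.496×10^8 = 1.55584×10^8 km.
Transfer time t = 110.9 days = 9.58176×10^6 s, and t = π√(a_t³/μ).
So a_t = (μ t²/π²)^(1/3) = (1.327×10^11 × (9.58176×10^6)² / π²)^(1/3) = 1.0727×10^8 km.
Since a_t = (r₁ + r₂)/2, r₂ = 2a_t − r₁ = 2×1.0727×10^8 − 1.55584×10^8 = 5.8956×10^7 km.
In AU: r₂ = 5.8956×10^7 / 1.496×10^8 = 0.3941 AU.

r₂ = 0.3941 AU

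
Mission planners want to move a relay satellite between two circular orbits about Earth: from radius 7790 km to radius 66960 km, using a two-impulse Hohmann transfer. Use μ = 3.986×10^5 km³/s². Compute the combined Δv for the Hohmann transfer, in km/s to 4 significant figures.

Δv = 3.747 km/s

Transfer-ellipse semi-major axis a_t = (r₁ + r₂)/2 = (7790 + 66960)/2 = 37375 km.
At r₁ the circular-orbit speed is v₁ = √(μ/r₁) = 7.1532 km/s.
On the transfer ellipse at r₁, v² = μ(2/r − 1/a) gives v_p = √[μ(2/r₁ − 1/a_t)] = 9.5745 km/s.
First burn Δv₁ = |v_p − v₁| = 2.421 km/s.
Circular speed at r₂: v₂ = √(μ/r₂) = 2.440 km/s.
Transfer-orbit speed at r₂: v_a = √[μ(2/r₂ − 1/a_t)] = 1.114 km/s.
Second burn Δv₂ = |v₂ − v_a| = 1.326 km/s.
Δv = Δv₁ + Δv₂ = 2.421 + 1.326 = 3.747 km/s.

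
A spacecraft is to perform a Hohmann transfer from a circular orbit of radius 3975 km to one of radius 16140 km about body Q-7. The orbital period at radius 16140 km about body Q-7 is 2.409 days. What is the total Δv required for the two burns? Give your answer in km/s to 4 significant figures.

Δv = 0.4429 km/s

From Kepler's third law T² = 4π²r³/μ at r = 16140 km, T = 2.409 days = 2.409 × 86400 s = 2.081376×10^5 s: μ = 4π²r³/T² = 3831.50 km³/s².
Transfer-ellipse semi-major axis a_t = (r₁ + r₂)/2 = (3975 + 16140)/2 = 10057.5 km.
Circular speed at r₁: v₁ = √(μ/r₁) = √(3831.50/3975) = 0.981784 km/s.
Transfer-orbit speed at r₁ (v² = μ(2/r − 1/a)): v_p = √[μ(2/r₁ − 1/a_t)] = 1.24372 km/s.
First burn Δv₁ = |v_p − v₁| = 0.26194 km/s.
Circular speed at r₂: v₂ = √(μ/r₂) = 0.48723 km/s.
Transfer-orbit speed at r₂: v_a = √[μ(2/r₂ − 1/a_t)] = 0.30631 km/s.
Second burn Δv₂ = |v₂ − v_a| = 0.18092 km/s.
Δv = Δv₁ + Δv₂ = 0.26194 + 0.18092 = 0.4429 km/s.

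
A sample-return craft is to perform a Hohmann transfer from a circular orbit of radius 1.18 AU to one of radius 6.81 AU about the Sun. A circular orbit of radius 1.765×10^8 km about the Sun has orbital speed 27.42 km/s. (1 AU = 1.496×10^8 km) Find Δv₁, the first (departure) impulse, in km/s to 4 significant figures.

Δv₁ = 8.379 km/s

From the circular-orbit relation v² = μ/r at r = 1.765×10^8 km: μ = v²r = (27.42)² × 1.765×10^8 = 1.32703×10^11 km³/s².
In km: r₁ = 1.18 × 1.496×10^8 = 1.76528×10^8 km; r₂ = 6.81 × 1.496×10^8 = 1.018776×10^9 km.
Semi-major axis of the transfer orbit: a_t = (1.76528×10^8 + 1.018776×10^9)/2 = 5.97652×10^8 km.
On the circular orbit at r = 1.76528×10^8 km, v_c = √(μ/r) = 27.418 km/s.
Transfer-orbit speed at the same r (vis-viva, a = a_t): v_t = √[μ(2/r − 1/a_t)] = 35.797 km/s.
Δv₁ = |v_t − v_c| = |35.797 − 27.418| = 8.379 km/s.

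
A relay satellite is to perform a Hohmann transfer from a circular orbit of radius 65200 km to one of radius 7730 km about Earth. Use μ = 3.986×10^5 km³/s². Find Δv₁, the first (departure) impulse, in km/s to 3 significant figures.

Semi-major axis of the transfer orbit: a_t = (65200 + 7730)/2 = 36465 km.
On the circular orbit at r = 65200 km, v_c = √(μ/r) = 2.4725 km/s.
Vis-viva on the transfer ellipse at r = 65200 km gives v_t = √[μ(2/r − 1/a_t)] = 1.1384 km/s.
Δv₁ = |v_t − v_c| = |1.1384 − 2.4725| = 1.334 km/s.

Δv₁ = 1.33 km/s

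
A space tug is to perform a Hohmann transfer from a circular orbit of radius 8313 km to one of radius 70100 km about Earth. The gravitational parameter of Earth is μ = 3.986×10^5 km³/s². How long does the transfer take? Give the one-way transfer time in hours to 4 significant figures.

t = 10.73 hours

Transfer-ellipse semi-major axis a_t = (r₁ + r₂)/2 = (8313 + 70100)/2 = 39206.5 km.
By Kepler's third law the transfer-orbit period is T = 2π√(a_t³/μ), so t = T/2 = 38630 s.
Converting: 38630 s ÷ 3600 s/hour = 10.73 hours.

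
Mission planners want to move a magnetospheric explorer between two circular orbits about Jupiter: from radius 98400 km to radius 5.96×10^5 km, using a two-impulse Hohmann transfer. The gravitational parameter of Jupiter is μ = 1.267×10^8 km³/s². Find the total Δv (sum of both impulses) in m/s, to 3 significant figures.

Semi-major axis of the transfer orbit: a_t = (98400 + 5.960×10^5)/2 = 3.472×10^5 km.
Circular speed at r₁: v₁ = √(μ/r₁) = √(1.267×10^8/98400) = 35.88 km/s.
On the transfer ellipse at r₁, v² = μ(2/r − 1/a) gives v_p = √[μ(2/r₁ − 1/a_t)] = 47.01 km/s.
First burn Δv₁ = |v_p − v₁| = 11.13 km/s.
Circular speed at r₂: v₂ = √(μ/r₂) = 14.58 km/s.
Transfer-orbit speed at r₂: v_a = √[μ(2/r₂ − 1/a_t)] = 7.762 km/s.
Second burn Δv₂ = |v₂ − v_a| = 6.818 km/s.
Δv = Δv₁ + Δv₂ = 11.13 + 6.818 = 17.95 km/s.

Δv = 17900 m/s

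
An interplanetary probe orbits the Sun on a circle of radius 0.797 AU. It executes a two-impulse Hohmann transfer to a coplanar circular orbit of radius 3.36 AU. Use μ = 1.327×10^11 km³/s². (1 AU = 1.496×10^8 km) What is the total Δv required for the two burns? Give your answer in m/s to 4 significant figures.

In km: r₁ = 0.797 × 1.496×10^8 = 1.192312×10^8 km; r₂ = 3.36 × 1.496×10^8 = 5.02656×10^8 km.
The Hohmann ellipse has a_t = (r₁ + r₂)/2 = 3.109436×10^8 km.
Circular speed at r₁: v₁ = √(μ/r₁) = √(1.327×10^11/1.192312×10^8) = 33.3611 km/s.
Transfer-orbit speed at r₁ (vis-viva equation): v_p = √[μ(2/r₁ − 1/a_t)] = 42.4165 km/s.
First burn Δv₁ = |v_p − v₁| = 9.055 km/s.
Circular speed at r₂: v₂ = √(μ/r₂) = 16.248 km/s.
Transfer-orbit speed at r₂: v_a = √[μ(2/r₂ − 1/a_t)] = 10.061 km/s.
Second burn Δv₂ = |v₂ − v_a| = 6.187 km/s.
Total Δv = Δv₁ + Δv₂ = 15.24 km/s.

Δv = 15240 m/s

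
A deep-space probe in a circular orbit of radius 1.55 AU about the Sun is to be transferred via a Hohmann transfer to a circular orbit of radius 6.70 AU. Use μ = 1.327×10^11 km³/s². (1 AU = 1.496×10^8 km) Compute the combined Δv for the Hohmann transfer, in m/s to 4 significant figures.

In km: r₁ = 1.55 × 1.496×10^8 = 2.3188×10^8 km; r₂ = 6.70 × 1.496×10^8 = 1.00232×10^9 km.
Transfer-ellipse semi-major axis a_t = (r₁ + r₂)/2 = (2.3188×10^8 + 1.00232×10^9)/2 = 6.171×10^8 km.
At r₁ the circular-orbit speed is v₁ = √(μ/r₁) = 23.922 km/s.
On the transfer ellipse at r₁, vis-viva equation gives v_p = √[μ(2/r₁ − 1/a_t)] = 30.488 km/s.
First burn Δv₁ = |v_p − v₁| = 6.566 km/s.
Circular speed at r₂: v₂ = √(μ/r₂) = 11.506 km/s.
Transfer-orbit speed at r₂: v_a = √[μ(2/r₂ − 1/a_t)] = 7.0532 km/s.
Second burn Δv₂ = |v₂ − v_a| = 4.453 km/s.
Δv = Δv₁ + Δv₂ = 6.566 + 4.453 = 11.02 km/s.

Δv = 11020 m/s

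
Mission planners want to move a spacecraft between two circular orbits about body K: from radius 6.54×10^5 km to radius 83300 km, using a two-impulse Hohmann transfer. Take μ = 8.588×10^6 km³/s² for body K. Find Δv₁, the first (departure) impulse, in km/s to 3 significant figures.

Transfer-ellipse semi-major axis a_t = (r₁ + r₂)/2 = (6.540×10^5 + 83300)/2 = 3.6865×10^5 km.
Circular speed at r = 6.540×10^5 km: v_c = √(μ/r) = 3.624 km/s.
Vis-viva on the transfer ellipse at r = 6.540×10^5 km gives v_t = √[μ(2/r − 1/a_t)] = 1.723 km/s.
Δv₁ = |v_t − v_c| = |1.723 − 3.624| = 1.901 km/s.

Δv₁ = 1.90 km/s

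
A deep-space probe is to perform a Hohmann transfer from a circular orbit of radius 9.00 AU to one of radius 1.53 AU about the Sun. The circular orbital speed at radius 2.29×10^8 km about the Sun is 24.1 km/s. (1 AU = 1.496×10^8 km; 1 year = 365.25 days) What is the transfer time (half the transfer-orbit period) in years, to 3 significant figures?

From the circular-orbit relation v² = μ/r at r = 2.29×10^8 km: μ = v²r = (24.1)² × 2.29×10^8 = 1.33005×10^11 km³/s².
In km: r₁ = 9.00 × 1.496×10^8 = 1.3464×10^9 km; r₂ = 1.53 × 1.496×10^8 = 2.28888×10^8 km.
The Hohmann ellipse has a_t = (r₁ + r₂)/2 = 7.87644×10^8 km.
Half the transfer-orbit period gives t = π√(a_t³/μ) = 1.904×10^8 s.
Converting: 1.904×10^8 s ÷ 3.15576×10^7 s/year (365.25 × 86400) = 6.03 years.

t = 6.03 years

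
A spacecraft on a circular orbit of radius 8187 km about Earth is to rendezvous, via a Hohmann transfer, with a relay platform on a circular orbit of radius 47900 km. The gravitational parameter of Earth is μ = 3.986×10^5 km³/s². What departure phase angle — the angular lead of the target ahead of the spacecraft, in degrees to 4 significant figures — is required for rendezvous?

Transfer-ellipse semi-major axis a_t = (r₁ + r₂)/2 = (8187 + 47900)/2 = 28043.5 km.
The half-period of the transfer ellipse is t = π√(a_t³/μ) = 23370 s.
Target angular speed ω₂ = √(μ/r₂³) = 6.022×10^-5 rad/s.
Angle swept by the target during transfer: ω₂·t = 1.4073 rad = 80.63°.
Arrival is 180° from departure on the ellipse, so φ = 180° − 80.63° = 99.37°.

φ = 99.37°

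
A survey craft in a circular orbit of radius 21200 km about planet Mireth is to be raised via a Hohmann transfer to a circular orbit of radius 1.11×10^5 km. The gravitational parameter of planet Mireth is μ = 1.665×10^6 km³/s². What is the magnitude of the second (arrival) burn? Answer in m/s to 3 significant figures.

Δv₂ = 1680 m/s

Transfer-ellipse semi-major axis a_t = (r₁ + r₂)/2 = (21200 + 1.110×10^5)/2 = 66100 km.
On the circular orbit at r = 1.110×10^5 km, v_c = √(μ/r) = 3.873 km/s.
Vis-viva on the transfer ellipse at r = 1.110×10^5 km gives v_t = √[μ(2/r − 1/a_t)] = 2.193 km/s.
Δv₂ = |v_t − v_c| = |2.193 − 3.873| = 1.680 km/s.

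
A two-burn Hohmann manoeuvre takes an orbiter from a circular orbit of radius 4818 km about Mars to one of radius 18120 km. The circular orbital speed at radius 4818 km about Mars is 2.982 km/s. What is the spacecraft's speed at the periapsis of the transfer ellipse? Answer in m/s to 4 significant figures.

v = 3748 m/s

From the circular-orbit relation v² = μ/r at r = 4818 km: μ = v²r = (2.982)² × 4818 = 42843.2 km³/s².
Semi-major axis of the transfer orbit: a_t = (4818 + 18120)/2 = 11469 km.
The periapsis of the transfer ellipse is at r = 4818 km.
Vis-viva: v = √[μ(2/r − 1/a_t)] = √[42843.2 × (2/4818 − 1/11469)] = 3.748 km/s.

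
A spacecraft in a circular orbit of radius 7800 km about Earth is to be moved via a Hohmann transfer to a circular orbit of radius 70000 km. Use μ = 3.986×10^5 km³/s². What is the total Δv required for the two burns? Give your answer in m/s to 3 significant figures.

Transfer-ellipse semi-major axis a_t = (r₁ + r₂)/2 = (7800 + 70000)/2 = 38900 km.
Circular speed at r₁: v₁ = √(μ/r₁) = √(3.986×10^5/7800) = 7.1486 km/s.
On the transfer ellipse at r₁, vis-viva gives v_p = √[μ(2/r₁ − 1/a_t)] = 9.5895 km/s.
First burn Δv₁ = |v_p − v₁| = 2.441 km/s.
Circular speed at r₂: v₂ = √(μ/r₂) = 2.3863 km/s.
Transfer-orbit speed at r₂: v_a = √[μ(2/r₂ − 1/a_t)] = 1.0685 km/s.
Second burn Δv₂ = |v₂ − v_a| = 1.318 km/s.
Δv = Δv₁ + Δv₂ = 2.441 + 1.318 = 3.759 km/s.

Δv = 3760 m/s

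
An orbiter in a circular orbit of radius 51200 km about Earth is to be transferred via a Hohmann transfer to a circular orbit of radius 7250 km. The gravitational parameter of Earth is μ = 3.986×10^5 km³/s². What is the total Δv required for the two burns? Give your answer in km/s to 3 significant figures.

Δv = 3.80 km/s

The Hohmann ellipse has a_t = (r₁ + r₂)/2 = 29225 km.
Circular speed at r₁: v₁ = √(μ/r₁) = √(3.986×10^5/51200) = 2.7902 km/s.
On the transfer ellipse at r₁, vis-viva equation gives v_a = √[μ(2/r₁ − 1/a_t)] = 1.3897 km/s.
First burn Δv₁ = |v_a − v₁| = 1.4005 km/s.
Circular speed at r₂: v₂ = √(μ/r₂) = 7.4148 km/s.
Transfer-orbit speed at r₂: v_p = √[μ(2/r₂ − 1/a_t)] = 9.8143 km/s.
Second burn Δv₂ = |v₂ − v_p| = 2.3995 km/s.
Total Δv = Δv₁ + Δv₂ = 3.800 km/s.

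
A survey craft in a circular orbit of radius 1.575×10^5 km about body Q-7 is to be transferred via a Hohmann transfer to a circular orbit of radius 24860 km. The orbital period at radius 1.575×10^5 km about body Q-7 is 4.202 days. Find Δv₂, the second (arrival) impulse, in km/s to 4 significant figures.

From Kepler's third law T² = 4π²r³/μ at r = 1.575×10^5 km, T = 4.202 days = 4.202 × 86400 s = 3.630528×10^5 s: μ = 4π²r³/T² = 1.17020×10^6 km³/s².
Semi-major axis of the transfer orbit: a_t = (1.575×10^5 + 24860)/2 = 91180 km.
Circular speed at r = 24860 km: v_c = √(μ/r) = 6.861 km/s.
Transfer-orbit speed at the same r (vis-viva, a = a_t): v_t = √[μ(2/r − 1/a_t)] = 9.017 km/s.
Δv₂ = |v_t − v_c| = |9.017 − 6.861| = 2.156 km/s.

Δv₂ = 2.156 km/s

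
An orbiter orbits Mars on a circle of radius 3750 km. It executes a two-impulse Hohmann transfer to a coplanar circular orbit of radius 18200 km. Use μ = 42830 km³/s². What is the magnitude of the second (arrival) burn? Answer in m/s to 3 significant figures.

Δv₂ = 637 m/s

The Hohmann ellipse has a_t = (r₁ + r₂)/2 = 10975 km.
Circular speed at r = 18200 km: v_c = √(μ/r) = 1.534 km/s.
Transfer-orbit speed at the same r (vis-viva, a = a_t): v_t = √[μ(2/r − 1/a_t)] = 0.8967 km/s.
Δv₂ = |v_t − v_c| = |0.8967 − 1.534| = 0.6373 km/s.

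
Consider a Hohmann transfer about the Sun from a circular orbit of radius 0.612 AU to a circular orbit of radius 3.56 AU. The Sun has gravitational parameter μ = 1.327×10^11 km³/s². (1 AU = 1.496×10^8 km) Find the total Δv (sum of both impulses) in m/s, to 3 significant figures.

Δv = 18900 m/s

In km: r₁ = 0.612 × 1.496×10^8 = 9.15552×10^7 km; r₂ = 3.56 × 1.496×10^8 = 5.32576×10^8 km.
The Hohmann ellipse has a_t = (r₁ + r₂)/2 = 3.120656×10^8 km.
At r₁ the circular-orbit speed is v₁ = √(μ/r₁) = 38.071 km/s.
Transfer-orbit speed at r₁ (v² = μ(2/r − 1/a)): v_p = √[μ(2/r₁ − 1/a_t)] = 49.735 km/s.
First burn Δv₁ = |v_p − v₁| = 11.664 km/s.
Circular speed at r₂: v₂ = √(μ/r₂) = 15.785 km/s.
Transfer-orbit speed at r₂: v_a = √[μ(2/r₂ − 1/a_t)] = 8.5499 km/s.
Second burn Δv₂ = |v₂ − v_a| = 7.2351 km/s.
Δv = Δv₁ + Δv₂ = 11.664 + 7.2351 = 18.90 km/s.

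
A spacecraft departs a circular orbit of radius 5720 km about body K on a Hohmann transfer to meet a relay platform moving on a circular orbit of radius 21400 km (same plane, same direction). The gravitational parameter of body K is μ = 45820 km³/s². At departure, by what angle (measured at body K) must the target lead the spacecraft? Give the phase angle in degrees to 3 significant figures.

φ = 89.2°

The Hohmann ellipse has a_t = (r₁ + r₂)/2 = 13560 km.
The half-period of the transfer ellipse is t = π√(a_t³/μ) = 23175 s.
Target angular speed ω₂ = √(μ/r₂³) = 6.8377×10^-5 rad/s.
Angle swept by the target during transfer: ω₂·t = 1.5846 rad = 90.79°.
Arrival is 180° from departure on the ellipse, so φ = 180° − 90.79° = 89.2°.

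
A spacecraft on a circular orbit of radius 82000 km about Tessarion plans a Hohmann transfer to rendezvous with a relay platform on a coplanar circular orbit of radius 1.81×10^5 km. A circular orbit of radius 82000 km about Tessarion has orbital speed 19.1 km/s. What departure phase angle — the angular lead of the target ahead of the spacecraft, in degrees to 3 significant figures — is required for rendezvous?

From the circular-orbit relation v² = μ/r at r = 82000 km: μ = v²r = (19.1)² × 82000 = 2.99144×10^7 km³/s².
Transfer-ellipse semi-major axis a_t = (r₁ + r₂)/2 = (82000 + 1.810×10^5)/2 = 1.315×10^5 km.
Transfer time t = π√(a_t³/μ) = 27390 s.
The target's mean motion on its circular orbit is ω₂ = √(μ/r₂³) = 7.103×10^-5 rad/s.
Angle swept by the target during transfer: ω₂·t = 1.9455 rad = 111.5°.
Arrival is 180° from departure on the ellipse, so φ = 180° − 111.5° = 68.5°.

φ = 68.5°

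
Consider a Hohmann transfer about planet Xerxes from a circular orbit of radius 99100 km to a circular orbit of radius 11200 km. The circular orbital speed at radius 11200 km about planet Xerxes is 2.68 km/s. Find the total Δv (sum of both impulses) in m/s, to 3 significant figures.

Δv = 1410 m/s

From the circular-orbit relation v² = μ/r at r = 11200 km: μ = v²r = (2.68)² × 11200 = 80442.9 km³/s².
Semi-major axis of the transfer orbit: a_t = (99100 + 11200)/2 = 55150 km.
Circular speed at r₁: v₁ = √(μ/r₁) = √(80442.9/99100) = 0.90096 km/s.
Transfer-orbit speed at r₁ (v² = μ(2/r − 1/a)): v_a = √[μ(2/r₁ − 1/a_t)] = 0.40602 km/s.
First burn Δv₁ = |v_a − v₁| = 0.4949 km/s.
At r₂, v₂ = √(μ/r₂) = 2.6800 km/s.
Transfer-orbit speed at r₂: v_p = √[μ(2/r₂ − 1/a_t)] = 3.5925 km/s.
Second burn Δv₂ = |v₂ − v_p| = 0.9125 km/s.
Total Δv = Δv₁ + Δv₂ = 1.407 km/s.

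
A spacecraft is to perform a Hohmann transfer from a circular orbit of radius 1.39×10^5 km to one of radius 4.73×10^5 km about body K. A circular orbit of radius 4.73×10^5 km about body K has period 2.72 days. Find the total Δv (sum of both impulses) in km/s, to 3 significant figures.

From Kepler's third law T² = 4π²r³/μ at r = 4.73×10^5 km, T = 2.72 days = 2.72 × 86400 s = 2.35008×10^5 s: μ = 4π²r³/T² = 7.56446×10^7 km³/s².
Transfer-ellipse semi-major axis a_t = (r₁ + r₂)/2 = (1.390×10^5 + 4.730×10^5)/2 = 3.060×10^5 km.
At r₁ the circular-orbit speed is v₁ = √(μ/r₁) = 23.3282 km/s.
On the transfer ellipse at r₁, v² = μ(2/r − 1/a) gives v_p = √[μ(2/r₁ − 1/a_t)] = 29.0036 km/s.
First burn Δv₁ = |v_p − v₁| = 5.675 km/s.
At r₂, v₂ = √(μ/r₂) = 12.646 km/s.
Transfer-orbit speed at r₂: v_a = √[μ(2/r₂ − 1/a_t)] = 8.5232 km/s.
Second burn Δv₂ = |v₂ − v_a| = 4.123 km/s.
Total Δv = Δv₁ + Δv₂ = 9.798 km/s.

Δv = 9.80 km/s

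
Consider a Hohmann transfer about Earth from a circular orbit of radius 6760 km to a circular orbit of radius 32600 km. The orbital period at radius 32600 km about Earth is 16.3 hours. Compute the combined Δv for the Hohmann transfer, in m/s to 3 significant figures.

From Kepler's third law T² = 4π²r³/μ at r = 32600 km, T = 16.3 hours = 16.3 × 3600 s = 58680 s: μ = 4π²r³/T² = 3.97221×10^5 km³/s².
Semi-major axis of the transfer orbit: a_t = (6760 + 32600)/2 = 19680 km.
Circular speed at r₁: v₁ = √(μ/r₁) = √(3.97221×10^5/6760) = 7.666 km/s.
On the transfer ellipse at r₁, vis-viva gives v_p = √[μ(2/r₁ − 1/a_t)] = 9.866 km/s.
First burn Δv₁ = |v_p − v₁| = 2.200 km/s.
At r₂, v₂ = √(μ/r₂) = 3.491 km/s.
Transfer-orbit speed at r₂: v_a = √[μ(2/r₂ − 1/a_t)] = 2.046 km/s.
Second burn Δv₂ = |v₂ − v_a| = 1.445 km/s.
Δv = Δv₁ + Δv₂ = 2.200 + 1.445 = 3.645 km/s.

Δv = 3650 m/s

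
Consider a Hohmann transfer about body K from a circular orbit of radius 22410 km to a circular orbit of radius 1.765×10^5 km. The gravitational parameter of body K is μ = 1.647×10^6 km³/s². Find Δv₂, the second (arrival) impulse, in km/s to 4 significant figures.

Δv₂ = 1.605 km/s

Semi-major axis of the transfer orbit: a_t = (22410 + 1.765×10^5)/2 = 99455 km.
Circular speed at r = 1.765×10^5 km: v_c = √(μ/r) = 3.055 km/s.
Transfer-orbit speed at the same r (vis-viva, a = a_t): v_t = √[μ(2/r − 1/a_t)] = 1.450 km/s.
Δv₂ = |v_t − v_c| = |1.450 − 3.055| = 1.605 km/s.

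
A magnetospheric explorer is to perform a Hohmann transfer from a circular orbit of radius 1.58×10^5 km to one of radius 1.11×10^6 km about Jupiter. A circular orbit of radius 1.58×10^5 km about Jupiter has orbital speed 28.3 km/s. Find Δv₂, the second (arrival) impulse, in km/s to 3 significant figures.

Δv₂ = 5.35 km/s

From the circular-orbit relation v² = μ/r at r = 1.58×10^5 km: μ = v²r = (28.3)² × 1.58×10^5 = 1.26541×10^8 km³/s².
The Hohmann ellipse has a_t = (r₁ + r₂)/2 = 6.340×10^5 km.
Circular speed at r = 1.110×10^6 km: v_c = √(μ/r) = 10.677 km/s.
Vis-viva on the transfer ellipse at r = 1.110×10^6 km gives v_t = √[μ(2/r − 1/a_t)] = 5.3301 km/s.
Δv₂ = |v_t − v_c| = |5.3301 − 10.677| = 5.347 km/s.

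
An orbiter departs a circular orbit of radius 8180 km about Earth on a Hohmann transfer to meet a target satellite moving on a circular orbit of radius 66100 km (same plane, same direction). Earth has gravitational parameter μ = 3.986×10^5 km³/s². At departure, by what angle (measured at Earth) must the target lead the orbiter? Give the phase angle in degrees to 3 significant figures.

Transfer-ellipse semi-major axis a_t = (r₁ + r₂)/2 = (8180 + 66100)/2 = 37140 km.
The half-period of the transfer ellipse is t = π√(a_t³/μ) = 35616 s.
Target angular speed ω₂ = √(μ/r₂³) = 3.7151×10^-5 rad/s.
Angle swept by the target during transfer: ω₂·t = 1.3232 rad = 75.81°.
Arrival is 180° from departure on the ellipse, so φ = 180° − 75.81° = 104°.

φ = 104°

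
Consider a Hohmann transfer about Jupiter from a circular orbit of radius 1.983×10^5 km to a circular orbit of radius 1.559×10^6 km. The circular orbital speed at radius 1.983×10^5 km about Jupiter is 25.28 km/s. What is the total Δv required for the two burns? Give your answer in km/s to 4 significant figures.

Δv = 13.13 km/s

From the circular-orbit relation v² = μ/r at r = 1.983×10^5 km: μ = v²r = (25.28)² × 1.983×10^5 = 1.26729×10^8 km³/s².
The Hohmann ellipse has a_t = (r₁ + r₂)/2 = 8.7865×10^5 km.
Circular speed at r₁: v₁ = √(μ/r₁) = √(1.26729×10^8/1.983×10^5) = 25.280 km/s.
Transfer-orbit speed at r₁ (v² = μ(2/r − 1/a)): v_p = √[μ(2/r₁ − 1/a_t)] = 33.674 km/s.
First burn Δv₁ = |v_p − v₁| = 8.394 km/s.
Circular speed at r₂: v₂ = √(μ/r₂) = 9.016 km/s.
Transfer-orbit speed at r₂: v_a = √[μ(2/r₂ − 1/a_t)] = 4.283 km/s.
Second burn Δv₂ = |v₂ − v_a| = 4.733 km/s.
Δv = Δv₁ + Δv₂ = 8.394 + 4.733 = 13.13 km/s.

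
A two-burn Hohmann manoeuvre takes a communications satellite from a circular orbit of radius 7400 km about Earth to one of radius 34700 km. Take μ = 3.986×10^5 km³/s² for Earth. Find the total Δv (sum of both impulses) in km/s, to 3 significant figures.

The Hohmann ellipse has a_t = (r₁ + r₂)/2 = 21050 km.
Circular speed at r₁: v₁ = √(μ/r₁) = √(3.986×10^5/7400) = 7.339 km/s.
On the transfer ellipse at r₁, v² = μ(2/r − 1/a) gives v_p = √[μ(2/r₁ − 1/a_t)] = 9.423 km/s.
First burn Δv₁ = |v_p − v₁| = 2.084 km/s.
Circular speed at r₂: v₂ = √(μ/r₂) = 3.3893 km/s.
Transfer-orbit speed at r₂: v_a = √[μ(2/r₂ − 1/a_t)] = 2.0095 km/s.
Second burn Δv₂ = |v₂ − v_a| = 1.380 km/s.
Δv = Δv₁ + Δv₂ = 2.084 + 1.380 = 3.464 km/s.

Δv = 3.46 km/s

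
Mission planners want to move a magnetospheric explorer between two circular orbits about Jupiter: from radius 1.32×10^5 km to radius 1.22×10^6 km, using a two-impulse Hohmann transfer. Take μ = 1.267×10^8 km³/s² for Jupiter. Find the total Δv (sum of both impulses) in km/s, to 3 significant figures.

The Hohmann ellipse has a_t = (r₁ + r₂)/2 = 6.760×10^5 km.
Circular speed at r₁: v₁ = √(μ/r₁) = √(1.267×10^8/1.320×10^5) = 30.98 km/s.
Transfer-orbit speed at r₁ (vis-viva): v_p = √[μ(2/r₁ − 1/a_t)] = 41.62 km/s.
First burn Δv₁ = |v_p − v₁| = 10.64 km/s.
Circular speed at r₂: v₂ = √(μ/r₂) = 10.191 km/s.
Transfer-orbit speed at r₂: v_a = √[μ(2/r₂ − 1/a_t)] = 4.5032 km/s.
Second burn Δv₂ = |v₂ − v_a| = 5.688 km/s.
Total Δv = Δv₁ + Δv₂ = 16.33 km/s.

Δv = 16.3 km/s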